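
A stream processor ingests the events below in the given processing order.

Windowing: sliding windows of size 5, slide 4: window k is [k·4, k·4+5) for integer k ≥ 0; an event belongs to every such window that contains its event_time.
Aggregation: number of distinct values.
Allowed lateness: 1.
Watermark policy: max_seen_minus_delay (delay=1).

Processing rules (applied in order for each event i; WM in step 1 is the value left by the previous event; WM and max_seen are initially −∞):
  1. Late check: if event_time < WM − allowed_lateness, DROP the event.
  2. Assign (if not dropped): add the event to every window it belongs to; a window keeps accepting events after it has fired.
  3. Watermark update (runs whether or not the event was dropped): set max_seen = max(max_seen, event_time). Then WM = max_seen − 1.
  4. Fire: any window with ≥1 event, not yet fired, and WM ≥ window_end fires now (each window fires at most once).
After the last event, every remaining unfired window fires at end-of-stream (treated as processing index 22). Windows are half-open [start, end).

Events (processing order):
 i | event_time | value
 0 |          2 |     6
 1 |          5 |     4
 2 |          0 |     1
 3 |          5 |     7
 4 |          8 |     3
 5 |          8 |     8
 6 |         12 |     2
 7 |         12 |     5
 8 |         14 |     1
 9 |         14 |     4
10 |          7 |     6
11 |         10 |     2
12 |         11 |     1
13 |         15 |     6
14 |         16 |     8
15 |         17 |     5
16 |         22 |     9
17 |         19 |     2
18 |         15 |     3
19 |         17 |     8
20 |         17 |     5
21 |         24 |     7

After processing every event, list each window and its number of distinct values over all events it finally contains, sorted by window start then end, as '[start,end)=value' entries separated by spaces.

[0,5)=1 [4,9)=4 [8,13)=4 [12,17)=6 [16,21)=2 [20,25)=2 [24,29)=1

i=0 t=2 v=6: → [0,5); WM=1
i=1 t=5 v=4: → [4,9); WM=4
i=2 t=0 v=1: DROP (t<4-1); WM=4
i=3 t=5 v=7: → [4,9); WM=4
i=4 t=8 v=3: → [8,13),[4,9); WM=7; [0,5) fires=1
i=5 t=8 v=8: → [8,13),[4,9); WM=7
i=6 t=12 v=2: → [12,17),[8,13); WM=11; [4,9) fires=4
i=7 t=12 v=5: → [12,17),[8,13); WM=11
i=8 t=14 v=1: → [12,17); WM=13; [8,13) fires=4
i=9 t=14 v=4: → [12,17); WM=13
i=10 t=7 v=6: DROP (t<13-1); WM=13
i=11 t=10 v=2: DROP (t<13-1); WM=13
i=12 t=11 v=1: DROP (t<13-1); WM=13
i=13 t=15 v=6: → [12,17); WM=14
i=14 t=16 v=8: → [16,21),[12,17); WM=15
i=15 t=17 v=5: → [16,21); WM=16
i=16 t=22 v=9: → [20,25); WM=21; [12,17) fires=6 [16,21) fires=2
i=17 t=19 v=2: DROP (t<21-1); WM=21
i=18 t=15 v=3: DROP (t<21-1); WM=21
i=19 t=17 v=8: DROP (t<21-1); WM=21
i=20 t=17 v=5: DROP (t<21-1); WM=21
i=21 t=24 v=7: → [24,29),[20,25); WM=23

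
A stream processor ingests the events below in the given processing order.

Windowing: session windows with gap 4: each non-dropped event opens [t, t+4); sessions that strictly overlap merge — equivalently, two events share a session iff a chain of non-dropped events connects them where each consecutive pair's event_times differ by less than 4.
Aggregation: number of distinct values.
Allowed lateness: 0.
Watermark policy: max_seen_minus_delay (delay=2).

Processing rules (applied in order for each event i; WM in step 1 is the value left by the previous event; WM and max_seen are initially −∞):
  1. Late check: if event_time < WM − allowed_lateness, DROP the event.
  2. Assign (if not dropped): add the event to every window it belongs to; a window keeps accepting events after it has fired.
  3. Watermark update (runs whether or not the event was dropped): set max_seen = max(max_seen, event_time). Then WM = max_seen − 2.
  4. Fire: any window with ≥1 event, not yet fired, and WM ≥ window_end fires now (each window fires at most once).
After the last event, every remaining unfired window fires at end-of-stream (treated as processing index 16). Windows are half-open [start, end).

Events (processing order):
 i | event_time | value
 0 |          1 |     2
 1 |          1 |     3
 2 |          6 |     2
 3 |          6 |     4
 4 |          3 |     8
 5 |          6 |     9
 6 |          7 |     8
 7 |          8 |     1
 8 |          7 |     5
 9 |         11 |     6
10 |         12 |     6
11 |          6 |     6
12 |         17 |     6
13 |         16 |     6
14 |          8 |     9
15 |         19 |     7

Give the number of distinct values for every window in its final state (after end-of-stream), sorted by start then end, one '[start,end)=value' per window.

[1,5)=2 [6,16)=7 [16,23)=2

i=0 t=1 v=2: → [1,5); WM=-1
i=1 t=1 v=3: → [1,5); WM=-1
i=2 t=6 v=2: → [6,10); WM=4
i=3 t=6 v=4: → [6,10); WM=4
i=4 t=3 v=8: DROP (t<4-0); WM=4
i=5 t=6 v=9: → [6,10); WM=4
i=6 t=7 v=8: → [6,11); WM=5
i=7 t=8 v=1: → [6,12); WM=6
i=8 t=7 v=5: → [6,12); WM=6
i=9 t=11 v=6: → [6,15); WM=9
i=10 t=12 v=6: → [6,16); WM=10
i=11 t=6 v=6: DROP (t<10-0); WM=10
i=12 t=17 v=6: → [17,21); WM=15
i=13 t=16 v=6: → [16,21); WM=15
i=14 t=8 v=9: DROP (t<15-0); WM=15
i=15 t=19 v=7: → [16,23); WM=17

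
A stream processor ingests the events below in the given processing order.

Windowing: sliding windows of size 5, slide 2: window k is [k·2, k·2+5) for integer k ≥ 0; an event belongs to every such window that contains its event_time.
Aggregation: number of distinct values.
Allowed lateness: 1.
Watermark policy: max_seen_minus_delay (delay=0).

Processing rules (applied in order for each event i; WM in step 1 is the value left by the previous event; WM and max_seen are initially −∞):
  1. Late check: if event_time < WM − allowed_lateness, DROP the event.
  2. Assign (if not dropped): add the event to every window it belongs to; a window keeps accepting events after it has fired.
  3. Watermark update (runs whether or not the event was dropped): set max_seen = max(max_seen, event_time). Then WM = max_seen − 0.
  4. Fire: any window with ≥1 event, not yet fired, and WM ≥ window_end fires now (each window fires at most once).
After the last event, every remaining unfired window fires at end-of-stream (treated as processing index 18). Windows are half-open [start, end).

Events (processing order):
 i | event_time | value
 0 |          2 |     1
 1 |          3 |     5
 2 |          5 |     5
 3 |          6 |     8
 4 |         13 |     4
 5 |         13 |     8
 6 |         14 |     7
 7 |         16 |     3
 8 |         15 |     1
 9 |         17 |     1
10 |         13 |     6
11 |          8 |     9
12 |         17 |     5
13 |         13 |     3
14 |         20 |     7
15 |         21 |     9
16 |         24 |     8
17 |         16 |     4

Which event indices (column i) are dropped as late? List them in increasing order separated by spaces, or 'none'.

10 11 13 17

i=0 t=2 v=1: → [2,7),[0,5); WM=2
i=1 t=3 v=5: → [2,7),[0,5); WM=3
i=2 t=5 v=5: → [4,9),[2,7); WM=5; [0,5) fires=2
i=3 t=6 v=8: → [6,11),[4,9),[2,7); WM=6
i=4 t=13 v=4: → [12,17),[10,15); WM=13; [2,7) fires=3 [4,9) fires=2 [6,11) fires=1
i=5 t=13 v=8: → [12,17),[10,15); WM=13
i=6 t=14 v=7: → [14,19),[12,17),[10,15); WM=14
i=7 t=16 v=3: → [16,21),[14,19),[12,17); WM=16; [10,15) fires=3
i=8 t=15 v=1: → [14,19),[12,17); WM=16
i=9 t=17 v=1: → [16,21),[14,19); WM=17; [12,17) fires=5
i=10 t=13 v=6: DROP (t<17-1); WM=17
i=11 t=8 v=9: DROP (t<17-1); WM=17
i=12 t=17 v=5: → [16,21),[14,19); WM=17
i=13 t=13 v=3: DROP (t<17-1); WM=17
i=14 t=20 v=7: → [20,25),[18,23),[16,21); WM=20; [14,19) fires=4
i=15 t=21 v=9: → [20,25),[18,23); WM=21; [16,21) fires=4
i=16 t=24 v=8: → [24,29),[22,27),[20,25); WM=24; [18,23) fires=2
i=17 t=16 v=4: DROP (t<24-1); WM=24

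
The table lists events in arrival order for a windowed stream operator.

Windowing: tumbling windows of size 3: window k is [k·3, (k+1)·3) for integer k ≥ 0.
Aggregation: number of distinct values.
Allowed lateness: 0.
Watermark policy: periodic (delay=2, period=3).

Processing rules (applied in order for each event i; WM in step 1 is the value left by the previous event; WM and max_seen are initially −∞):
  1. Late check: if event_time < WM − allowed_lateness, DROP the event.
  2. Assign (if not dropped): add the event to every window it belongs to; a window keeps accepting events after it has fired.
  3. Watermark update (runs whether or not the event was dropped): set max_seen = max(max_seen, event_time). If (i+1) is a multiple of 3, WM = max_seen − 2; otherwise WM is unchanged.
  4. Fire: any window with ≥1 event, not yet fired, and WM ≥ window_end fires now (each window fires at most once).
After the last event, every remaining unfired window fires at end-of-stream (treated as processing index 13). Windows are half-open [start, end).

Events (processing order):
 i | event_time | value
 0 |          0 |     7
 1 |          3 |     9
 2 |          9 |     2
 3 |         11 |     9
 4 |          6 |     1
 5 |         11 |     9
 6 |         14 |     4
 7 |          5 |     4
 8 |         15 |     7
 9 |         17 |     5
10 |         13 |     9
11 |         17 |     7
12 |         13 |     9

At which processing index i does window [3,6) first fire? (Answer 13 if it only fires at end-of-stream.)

i=0 t=0 v=7: → [0,3); WM=−∞
i=1 t=3 v=9: → [3,6); WM=−∞
i=2 t=9 v=2: → [9,12); WM=7; [0,3) fires=1 [3,6) fires=1
i=3 t=11 v=9: → [9,12); WM=7
i=4 t=6 v=1: DROP (t<7-0); WM=7
i=5 t=11 v=9: → [9,12); WM=9
i=6 t=14 v=4: → [12,15); WM=9
i=7 t=5 v=4: DROP (t<9-0); WM=9
i=8 t=15 v=7: → [15,18); WM=13; [9,12) fires=2
i=9 t=17 v=5: → [15,18); WM=13
i=10 t=13 v=9: → [12,15); WM=13
i=11 t=17 v=7: → [15,18); WM=15; [12,15) fires=2
i=12 t=13 v=9: DROP (t<15-0); WM=15

2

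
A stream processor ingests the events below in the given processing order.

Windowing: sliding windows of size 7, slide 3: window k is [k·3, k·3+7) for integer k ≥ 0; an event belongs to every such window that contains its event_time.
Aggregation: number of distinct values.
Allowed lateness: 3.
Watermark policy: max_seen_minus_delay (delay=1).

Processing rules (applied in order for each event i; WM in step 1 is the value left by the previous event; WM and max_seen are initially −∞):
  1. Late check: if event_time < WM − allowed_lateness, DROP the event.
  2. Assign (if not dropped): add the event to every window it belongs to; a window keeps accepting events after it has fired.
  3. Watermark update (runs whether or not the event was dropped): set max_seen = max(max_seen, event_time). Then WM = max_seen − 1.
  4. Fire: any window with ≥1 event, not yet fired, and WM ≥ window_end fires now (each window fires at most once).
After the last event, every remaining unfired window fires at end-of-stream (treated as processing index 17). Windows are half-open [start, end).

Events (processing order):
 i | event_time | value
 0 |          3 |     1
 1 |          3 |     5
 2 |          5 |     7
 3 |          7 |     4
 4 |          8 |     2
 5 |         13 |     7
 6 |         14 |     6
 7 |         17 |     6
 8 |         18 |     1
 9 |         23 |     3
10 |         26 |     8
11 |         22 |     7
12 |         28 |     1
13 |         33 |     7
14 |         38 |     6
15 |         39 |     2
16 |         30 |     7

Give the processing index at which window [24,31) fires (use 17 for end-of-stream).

i=0 t=3 v=1: → [3,10),[0,7); WM=2
i=1 t=3 v=5: → [3,10),[0,7); WM=2
i=2 t=5 v=7: → [3,10),[0,7); WM=4
i=3 t=7 v=4: → [6,13),[3,10); WM=6
i=4 t=8 v=2: → [6,13),[3,10); WM=7; [0,7) fires=3
i=5 t=13 v=7: → [12,19),[9,16); WM=12; [3,10) fires=5
i=6 t=14 v=6: → [12,19),[9,16); WM=13; [6,13) fires=2
i=7 t=17 v=6: → [15,22),[12,19); WM=16; [9,16) fires=2
i=8 t=18 v=1: → [18,25),[15,22),[12,19); WM=17
i=9 t=23 v=3: → [21,28),[18,25); WM=22; [12,19) fires=3 [15,22) fires=2
i=10 t=26 v=8: → [24,31),[21,28); WM=25; [18,25) fires=2
i=11 t=22 v=7: → [21,28),[18,25); WM=25
i=12 t=28 v=1: → [27,34),[24,31); WM=27
i=13 t=33 v=7: → [33,40),[30,37),[27,34); WM=32; [21,28) fires=3 [24,31) fires=2
i=14 t=38 v=6: → [36,43),[33,40); WM=37; [27,34) fires=2 [30,37) fires=1
i=15 t=39 v=2: → [39,46),[36,43),[33,40); WM=38
i=16 t=30 v=7: DROP (t<38-3); WM=38

13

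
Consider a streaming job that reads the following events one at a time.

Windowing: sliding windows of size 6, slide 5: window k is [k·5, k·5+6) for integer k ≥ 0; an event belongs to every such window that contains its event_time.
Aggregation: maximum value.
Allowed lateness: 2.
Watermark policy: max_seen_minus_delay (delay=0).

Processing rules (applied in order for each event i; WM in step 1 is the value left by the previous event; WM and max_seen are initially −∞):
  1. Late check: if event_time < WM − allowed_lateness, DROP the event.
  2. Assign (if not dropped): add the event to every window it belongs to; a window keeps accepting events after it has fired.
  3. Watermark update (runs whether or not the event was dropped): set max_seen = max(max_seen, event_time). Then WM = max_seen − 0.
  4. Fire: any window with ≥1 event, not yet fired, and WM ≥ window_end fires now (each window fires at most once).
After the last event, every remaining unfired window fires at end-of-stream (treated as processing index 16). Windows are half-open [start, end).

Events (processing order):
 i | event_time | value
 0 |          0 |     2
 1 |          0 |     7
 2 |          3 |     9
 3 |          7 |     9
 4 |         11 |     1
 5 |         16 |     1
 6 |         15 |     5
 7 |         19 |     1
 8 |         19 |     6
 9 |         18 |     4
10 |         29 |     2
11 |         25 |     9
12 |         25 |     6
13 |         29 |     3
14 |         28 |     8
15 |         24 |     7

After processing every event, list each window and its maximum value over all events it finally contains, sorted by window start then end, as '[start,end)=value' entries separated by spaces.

[0,6)=9 [5,11)=9 [10,16)=5 [15,21)=6 [25,31)=8

i=0 t=0 v=2: → [0,6); WM=0
i=1 t=0 v=7: → [0,6); WM=0
i=2 t=3 v=9: → [0,6); WM=3
i=3 t=7 v=9: → [5,11); WM=7; [0,6) fires=9
i=4 t=11 v=1: → [10,16); WM=11; [5,11) fires=9
i=5 t=16 v=1: → [15,21); WM=16; [10,16) fires=1
i=6 t=15 v=5: → [15,21),[10,16); WM=16
i=7 t=19 v=1: → [15,21); WM=19
i=8 t=19 v=6: → [15,21); WM=19
i=9 t=18 v=4: → [15,21); WM=19
i=10 t=29 v=2: → [25,31); WM=29; [15,21) fires=6
i=11 t=25 v=9: DROP (t<29-2); WM=29
i=12 t=25 v=6: DROP (t<29-2); WM=29
i=13 t=29 v=3: → [25,31); WM=29
i=14 t=28 v=8: → [25,31); WM=29
i=15 t=24 v=7: DROP (t<29-2); WM=29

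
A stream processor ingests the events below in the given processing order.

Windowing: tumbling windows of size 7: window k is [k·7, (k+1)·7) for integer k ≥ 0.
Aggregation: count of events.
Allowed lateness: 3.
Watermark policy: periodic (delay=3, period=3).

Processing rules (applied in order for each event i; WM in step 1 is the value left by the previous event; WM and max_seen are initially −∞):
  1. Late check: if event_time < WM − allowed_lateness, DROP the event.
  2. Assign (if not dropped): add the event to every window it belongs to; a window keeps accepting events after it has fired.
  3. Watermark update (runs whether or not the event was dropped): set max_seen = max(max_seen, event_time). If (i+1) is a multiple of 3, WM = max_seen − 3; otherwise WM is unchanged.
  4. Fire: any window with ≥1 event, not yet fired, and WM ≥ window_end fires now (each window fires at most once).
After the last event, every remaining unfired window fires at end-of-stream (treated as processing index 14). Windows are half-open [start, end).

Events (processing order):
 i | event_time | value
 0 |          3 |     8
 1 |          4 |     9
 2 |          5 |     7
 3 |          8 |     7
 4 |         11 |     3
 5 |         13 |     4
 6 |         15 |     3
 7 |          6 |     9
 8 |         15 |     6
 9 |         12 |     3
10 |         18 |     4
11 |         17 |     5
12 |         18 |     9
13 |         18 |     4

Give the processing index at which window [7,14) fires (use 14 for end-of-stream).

i=0 t=3 v=8: → [0,7); WM=−∞
i=1 t=4 v=9: → [0,7); WM=−∞
i=2 t=5 v=7: → [0,7); WM=2
i=3 t=8 v=7: → [7,14); WM=2
i=4 t=11 v=3: → [7,14); WM=2
i=5 t=13 v=4: → [7,14); WM=10; [0,7) fires=3
i=6 t=15 v=3: → [14,21); WM=10
i=7 t=6 v=9: DROP (t<10-3); WM=10
i=8 t=15 v=6: → [14,21); WM=12
i=9 t=12 v=3: → [7,14); WM=12
i=10 t=18 v=4: → [14,21); WM=12
i=11 t=17 v=5: → [14,21); WM=15; [7,14) fires=4
i=12 t=18 v=9: → [14,21); WM=15
i=13 t=18 v=4: → [14,21); WM=15

11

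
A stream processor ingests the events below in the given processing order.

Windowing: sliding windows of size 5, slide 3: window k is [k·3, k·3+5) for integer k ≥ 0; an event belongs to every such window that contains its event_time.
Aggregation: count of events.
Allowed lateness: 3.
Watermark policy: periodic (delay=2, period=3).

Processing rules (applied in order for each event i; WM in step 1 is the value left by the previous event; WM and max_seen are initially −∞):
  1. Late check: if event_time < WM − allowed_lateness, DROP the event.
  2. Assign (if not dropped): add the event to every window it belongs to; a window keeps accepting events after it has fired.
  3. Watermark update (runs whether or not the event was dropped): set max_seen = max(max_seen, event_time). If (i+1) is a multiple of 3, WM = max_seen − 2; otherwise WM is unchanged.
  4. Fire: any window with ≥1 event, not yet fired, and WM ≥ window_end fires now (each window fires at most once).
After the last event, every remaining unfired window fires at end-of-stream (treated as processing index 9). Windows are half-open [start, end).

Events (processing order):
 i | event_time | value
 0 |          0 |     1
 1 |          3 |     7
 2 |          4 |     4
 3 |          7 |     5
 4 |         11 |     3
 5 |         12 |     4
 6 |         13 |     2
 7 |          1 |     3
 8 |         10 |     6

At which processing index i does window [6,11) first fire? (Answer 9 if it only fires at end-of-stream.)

8

i=0 t=0 v=1: → [0,5); WM=−∞
i=1 t=3 v=7: → [3,8),[0,5); WM=−∞
i=2 t=4 v=4: → [3,8),[0,5); WM=2
i=3 t=7 v=5: → [6,11),[3,8); WM=2
i=4 t=11 v=3: → [9,14); WM=2
i=5 t=12 v=4: → [12,17),[9,14); WM=10; [0,5) fires=3 [3,8) fires=3
i=6 t=13 v=2: → [12,17),[9,14); WM=10
i=7 t=1 v=3: DROP (t<10-3); WM=10
i=8 t=10 v=6: → [9,14),[6,11); WM=11; [6,11) fires=2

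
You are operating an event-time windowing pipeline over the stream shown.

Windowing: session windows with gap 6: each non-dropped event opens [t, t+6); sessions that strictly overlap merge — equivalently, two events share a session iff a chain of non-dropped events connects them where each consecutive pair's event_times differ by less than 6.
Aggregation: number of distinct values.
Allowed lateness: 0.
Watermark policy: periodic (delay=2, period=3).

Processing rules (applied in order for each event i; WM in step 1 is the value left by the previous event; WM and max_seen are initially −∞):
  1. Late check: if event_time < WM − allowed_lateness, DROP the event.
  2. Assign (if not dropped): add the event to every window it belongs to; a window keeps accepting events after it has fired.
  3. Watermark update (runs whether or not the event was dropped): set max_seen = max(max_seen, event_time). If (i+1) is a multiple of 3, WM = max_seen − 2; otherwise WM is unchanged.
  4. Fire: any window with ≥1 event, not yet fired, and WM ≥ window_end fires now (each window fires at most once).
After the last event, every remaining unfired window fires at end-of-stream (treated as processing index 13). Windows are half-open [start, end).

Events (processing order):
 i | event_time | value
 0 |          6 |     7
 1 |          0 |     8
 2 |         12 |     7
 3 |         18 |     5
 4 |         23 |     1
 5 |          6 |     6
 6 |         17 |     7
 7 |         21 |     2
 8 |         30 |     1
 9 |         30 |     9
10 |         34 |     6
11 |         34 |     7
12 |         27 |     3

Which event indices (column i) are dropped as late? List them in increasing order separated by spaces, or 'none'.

i=0 t=6 v=7: → [6,12); WM=−∞
i=1 t=0 v=8: → [0,6); WM=−∞
i=2 t=12 v=7: → [12,18); WM=10
i=3 t=18 v=5: → [18,24); WM=10
i=4 t=23 v=1: → [18,29); WM=10
i=5 t=6 v=6: DROP (t<10-0); WM=21
i=6 t=17 v=7: DROP (t<21-0); WM=21
i=7 t=21 v=2: → [18,29); WM=21
i=8 t=30 v=1: → [30,36); WM=28
i=9 t=30 v=9: → [30,36); WM=28
i=10 t=34 v=6: → [30,40); WM=28
i=11 t=34 v=7: → [30,40); WM=32
i=12 t=27 v=3: DROP (t<32-0); WM=32

5 6 12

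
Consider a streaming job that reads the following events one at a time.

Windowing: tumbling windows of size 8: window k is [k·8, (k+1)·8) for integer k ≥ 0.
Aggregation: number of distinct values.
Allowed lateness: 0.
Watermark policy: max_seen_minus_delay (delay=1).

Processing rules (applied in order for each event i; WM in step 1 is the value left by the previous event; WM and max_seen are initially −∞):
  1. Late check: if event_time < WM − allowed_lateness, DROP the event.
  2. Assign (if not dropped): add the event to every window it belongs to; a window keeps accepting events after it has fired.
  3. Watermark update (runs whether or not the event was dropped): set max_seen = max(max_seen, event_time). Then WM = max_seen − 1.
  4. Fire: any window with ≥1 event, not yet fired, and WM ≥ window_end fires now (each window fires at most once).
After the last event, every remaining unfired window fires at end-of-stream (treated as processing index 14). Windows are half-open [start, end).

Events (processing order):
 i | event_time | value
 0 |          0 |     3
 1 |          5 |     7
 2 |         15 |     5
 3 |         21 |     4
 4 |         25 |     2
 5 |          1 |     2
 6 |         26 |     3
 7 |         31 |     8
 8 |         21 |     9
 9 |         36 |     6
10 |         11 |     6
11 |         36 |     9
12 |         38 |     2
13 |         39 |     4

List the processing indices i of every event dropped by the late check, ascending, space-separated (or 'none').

5 8 10

i=0 t=0 v=3: → [0,8); WM=-1
i=1 t=5 v=7: → [0,8); WM=4
i=2 t=15 v=5: → [8,16); WM=14; [0,8) fires=2
i=3 t=21 v=4: → [16,24); WM=20; [8,16) fires=1
i=4 t=25 v=2: → [24,32); WM=24; [16,24) fires=1
i=5 t=1 v=2: DROP (t<24-0); WM=24
i=6 t=26 v=3: → [24,32); WM=25
i=7 t=31 v=8: → [24,32); WM=30
i=8 t=21 v=9: DROP (t<30-0); WM=30
i=9 t=36 v=6: → [32,40); WM=35; [24,32) fires=3
i=10 t=11 v=6: DROP (t<35-0); WM=35
i=11 t=36 v=9: → [32,40); WM=35
i=12 t=38 v=2: → [32,40); WM=37
i=13 t=39 v=4: → [32,40); WM=38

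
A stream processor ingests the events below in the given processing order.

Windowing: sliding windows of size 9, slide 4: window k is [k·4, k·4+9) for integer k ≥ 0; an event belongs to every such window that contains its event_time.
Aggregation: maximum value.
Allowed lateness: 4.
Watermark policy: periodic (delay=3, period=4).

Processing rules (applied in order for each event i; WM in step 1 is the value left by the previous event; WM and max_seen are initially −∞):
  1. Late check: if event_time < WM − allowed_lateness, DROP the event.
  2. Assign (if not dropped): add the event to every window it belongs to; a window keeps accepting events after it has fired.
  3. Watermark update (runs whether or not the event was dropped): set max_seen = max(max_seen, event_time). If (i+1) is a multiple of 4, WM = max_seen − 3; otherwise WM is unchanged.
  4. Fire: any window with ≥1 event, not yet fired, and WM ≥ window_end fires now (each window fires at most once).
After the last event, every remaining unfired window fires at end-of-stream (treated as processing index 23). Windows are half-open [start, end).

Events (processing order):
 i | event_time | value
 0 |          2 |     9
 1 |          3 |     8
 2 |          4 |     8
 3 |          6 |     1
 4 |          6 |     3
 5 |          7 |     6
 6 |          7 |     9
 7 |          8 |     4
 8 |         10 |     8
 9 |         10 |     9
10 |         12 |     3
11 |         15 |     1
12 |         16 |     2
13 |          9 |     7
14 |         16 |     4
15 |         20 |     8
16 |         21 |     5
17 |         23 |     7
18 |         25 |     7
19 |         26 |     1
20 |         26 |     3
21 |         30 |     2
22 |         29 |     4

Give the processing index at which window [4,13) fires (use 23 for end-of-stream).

i=0 t=2 v=9: → [0,9); WM=−∞
i=1 t=3 v=8: → [0,9); WM=−∞
i=2 t=4 v=8: → [4,13),[0,9); WM=−∞
i=3 t=6 v=1: → [4,13),[0,9); WM=3
i=4 t=6 v=3: → [4,13),[0,9); WM=3
i=5 t=7 v=6: → [4,13),[0,9); WM=3
i=6 t=7 v=9: → [4,13),[0,9); WM=3
i=7 t=8 v=4: → [8,17),[4,13),[0,9); WM=5
i=8 t=10 v=8: → [8,17),[4,13); WM=5
i=9 t=10 v=9: → [8,17),[4,13); WM=5
i=10 t=12 v=3: → [12,21),[8,17),[4,13); WM=5
i=11 t=15 v=1: → [12,21),[8,17); WM=12; [0,9) fires=9
i=12 t=16 v=2: → [16,25),[12,21),[8,17); WM=12
i=13 t=9 v=7: → [8,17),[4,13); WM=12
i=14 t=16 v=4: → [16,25),[12,21),[8,17); WM=12
i=15 t=20 v=8: → [20,29),[16,25),[12,21); WM=17; [4,13) fires=9 [8,17) fires=9
i=16 t=21 v=5: → [20,29),[16,25); WM=17
i=17 t=23 v=7: → [20,29),[16,25); WM=17
i=18 t=25 v=7: → [24,33),[20,29); WM=17
i=19 t=26 v=1: → [24,33),[20,29); WM=23; [12,21) fires=8
i=20 t=26 v=3: → [24,33),[20,29); WM=23
i=21 t=30 v=2: → [28,37),[24,33); WM=23
i=22 t=29 v=4: → [28,37),[24,33); WM=23

15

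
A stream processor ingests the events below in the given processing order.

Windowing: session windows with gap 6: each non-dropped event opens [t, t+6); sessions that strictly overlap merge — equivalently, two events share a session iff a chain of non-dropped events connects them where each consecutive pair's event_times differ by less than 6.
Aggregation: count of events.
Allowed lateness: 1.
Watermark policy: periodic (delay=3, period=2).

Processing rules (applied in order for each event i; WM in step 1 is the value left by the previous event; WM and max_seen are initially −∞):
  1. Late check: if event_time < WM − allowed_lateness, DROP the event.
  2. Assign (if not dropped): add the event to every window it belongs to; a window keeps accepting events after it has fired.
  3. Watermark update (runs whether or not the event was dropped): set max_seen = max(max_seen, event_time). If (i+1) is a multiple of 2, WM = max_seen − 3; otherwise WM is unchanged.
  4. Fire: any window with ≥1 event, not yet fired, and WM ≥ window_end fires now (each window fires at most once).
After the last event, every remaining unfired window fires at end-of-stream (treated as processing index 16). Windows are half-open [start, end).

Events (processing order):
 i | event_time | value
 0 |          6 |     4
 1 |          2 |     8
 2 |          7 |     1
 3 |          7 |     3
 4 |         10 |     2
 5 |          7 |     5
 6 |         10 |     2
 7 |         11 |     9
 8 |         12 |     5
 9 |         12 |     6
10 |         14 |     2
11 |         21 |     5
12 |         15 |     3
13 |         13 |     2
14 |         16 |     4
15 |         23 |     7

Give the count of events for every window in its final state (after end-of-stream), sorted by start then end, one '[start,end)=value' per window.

i=0 t=6 v=4: → [6,12); WM=−∞
i=1 t=2 v=8: → [2,12); WM=3
i=2 t=7 v=1: → [2,13); WM=3
i=3 t=7 v=3: → [2,13); WM=4
i=4 t=10 v=2: → [2,16); WM=4
i=5 t=7 v=5: → [2,16); WM=7
i=6 t=10 v=2: → [2,16); WM=7
i=7 t=11 v=9: → [2,17); WM=8
i=8 t=12 v=5: → [2,18); WM=8
i=9 t=12 v=6: → [2,18); WM=9
i=10 t=14 v=2: → [2,20); WM=9
i=11 t=21 v=5: → [21,27); WM=18
i=12 t=15 v=3: DROP (t<18-1); WM=18
i=13 t=13 v=2: DROP (t<18-1); WM=18
i=14 t=16 v=4: DROP (t<18-1); WM=18
i=15 t=23 v=7: → [21,29); WM=20

[2,20)=11 [21,29)=2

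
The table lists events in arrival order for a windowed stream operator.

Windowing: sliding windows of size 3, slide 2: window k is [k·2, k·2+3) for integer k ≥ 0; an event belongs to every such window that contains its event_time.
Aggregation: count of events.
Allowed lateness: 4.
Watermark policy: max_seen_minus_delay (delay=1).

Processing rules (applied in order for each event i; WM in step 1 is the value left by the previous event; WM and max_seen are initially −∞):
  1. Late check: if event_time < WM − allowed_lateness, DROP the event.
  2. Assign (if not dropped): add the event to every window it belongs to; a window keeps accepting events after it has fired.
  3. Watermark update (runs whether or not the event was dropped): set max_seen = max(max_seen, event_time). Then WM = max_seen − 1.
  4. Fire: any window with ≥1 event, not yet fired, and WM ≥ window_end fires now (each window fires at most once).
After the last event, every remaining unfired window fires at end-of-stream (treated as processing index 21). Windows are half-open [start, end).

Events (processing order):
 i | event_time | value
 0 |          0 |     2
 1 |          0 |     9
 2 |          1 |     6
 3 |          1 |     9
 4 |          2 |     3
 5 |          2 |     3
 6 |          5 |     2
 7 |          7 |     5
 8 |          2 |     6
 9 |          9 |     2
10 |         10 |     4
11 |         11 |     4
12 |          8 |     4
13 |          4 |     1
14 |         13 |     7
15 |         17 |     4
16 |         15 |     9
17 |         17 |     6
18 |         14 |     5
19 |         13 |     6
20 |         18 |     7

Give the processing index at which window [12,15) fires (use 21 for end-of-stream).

15

i=0 t=0 v=2: → [0,3); WM=-1
i=1 t=0 v=9: → [0,3); WM=-1
i=2 t=1 v=6: → [0,3); WM=0
i=3 t=1 v=9: → [0,3); WM=0
i=4 t=2 v=3: → [2,5),[0,3); WM=1
i=5 t=2 v=3: → [2,5),[0,3); WM=1
i=6 t=5 v=2: → [4,7); WM=4; [0,3) fires=6
i=7 t=7 v=5: → [6,9); WM=6; [2,5) fires=2
i=8 t=2 v=6: → [2,5),[0,3); WM=6
i=9 t=9 v=2: → [8,11); WM=8; [4,7) fires=1
i=10 t=10 v=4: → [10,13),[8,11); WM=9; [6,9) fires=1
i=11 t=11 v=4: → [10,13); WM=10
i=12 t=8 v=4: → [8,11),[6,9); WM=10
i=13 t=4 v=1: DROP (t<10-4); WM=10
i=14 t=13 v=7: → [12,15); WM=12; [8,11) fires=3
i=15 t=17 v=4: → [16,19); WM=16; [10,13) fires=2 [12,15) fires=1
i=16 t=15 v=9: → [14,17); WM=16
i=17 t=17 v=6: → [16,19); WM=16
i=18 t=14 v=5: → [14,17),[12,15); WM=16
i=19 t=13 v=6: → [12,15); WM=16
i=20 t=18 v=7: → [18,21),[16,19); WM=17; [14,17) fires=2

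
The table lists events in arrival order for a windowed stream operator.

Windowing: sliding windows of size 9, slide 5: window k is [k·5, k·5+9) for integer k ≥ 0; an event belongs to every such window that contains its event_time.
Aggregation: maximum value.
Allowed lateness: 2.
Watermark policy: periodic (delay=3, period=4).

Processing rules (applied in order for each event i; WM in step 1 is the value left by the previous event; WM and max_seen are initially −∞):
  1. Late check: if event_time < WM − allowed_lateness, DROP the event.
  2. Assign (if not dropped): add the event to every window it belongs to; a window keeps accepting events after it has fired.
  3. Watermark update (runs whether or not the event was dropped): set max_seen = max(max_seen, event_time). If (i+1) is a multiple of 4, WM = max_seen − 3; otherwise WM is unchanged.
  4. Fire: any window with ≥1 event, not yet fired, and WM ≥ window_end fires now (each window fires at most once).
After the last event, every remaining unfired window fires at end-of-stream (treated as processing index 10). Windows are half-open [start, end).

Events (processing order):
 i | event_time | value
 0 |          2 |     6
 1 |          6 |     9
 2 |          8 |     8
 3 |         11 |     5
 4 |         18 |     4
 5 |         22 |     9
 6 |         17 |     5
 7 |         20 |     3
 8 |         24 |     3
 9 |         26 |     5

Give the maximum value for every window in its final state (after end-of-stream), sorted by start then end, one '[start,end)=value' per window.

[0,9)=9 [5,14)=9 [10,19)=5 [15,24)=9 [20,29)=9 [25,34)=5

i=0 t=2 v=6: → [0,9); WM=−∞
i=1 t=6 v=9: → [5,14),[0,9); WM=−∞
i=2 t=8 v=8: → [5,14),[0,9); WM=−∞
i=3 t=11 v=5: → [10,19),[5,14); WM=8
i=4 t=18 v=4: → [15,24),[10,19); WM=8
i=5 t=22 v=9: → [20,29),[15,24); WM=8
i=6 t=17 v=5: → [15,24),[10,19); WM=8
i=7 t=20 v=3: → [20,29),[15,24); WM=19; [0,9) fires=9 [5,14) fires=9 [10,19) fires=5
i=8 t=24 v=3: → [20,29); WM=19
i=9 t=26 v=5: → [25,34),[20,29); WM=19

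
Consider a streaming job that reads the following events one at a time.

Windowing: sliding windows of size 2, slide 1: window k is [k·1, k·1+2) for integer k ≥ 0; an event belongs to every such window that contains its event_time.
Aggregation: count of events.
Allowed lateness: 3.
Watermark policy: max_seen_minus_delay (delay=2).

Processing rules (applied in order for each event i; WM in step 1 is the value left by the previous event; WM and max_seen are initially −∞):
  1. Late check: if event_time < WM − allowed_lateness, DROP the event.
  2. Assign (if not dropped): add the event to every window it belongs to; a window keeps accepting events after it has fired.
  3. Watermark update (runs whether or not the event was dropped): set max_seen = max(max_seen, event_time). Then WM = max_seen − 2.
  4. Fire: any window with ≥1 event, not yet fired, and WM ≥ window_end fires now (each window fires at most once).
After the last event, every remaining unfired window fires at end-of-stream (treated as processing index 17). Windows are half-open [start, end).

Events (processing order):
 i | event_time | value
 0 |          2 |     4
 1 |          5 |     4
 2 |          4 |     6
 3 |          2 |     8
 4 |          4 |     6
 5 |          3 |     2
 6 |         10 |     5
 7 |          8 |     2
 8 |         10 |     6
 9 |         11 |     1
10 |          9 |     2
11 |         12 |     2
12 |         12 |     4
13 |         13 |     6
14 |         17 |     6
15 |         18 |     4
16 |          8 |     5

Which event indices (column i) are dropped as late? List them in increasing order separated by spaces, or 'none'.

16

i=0 t=2 v=4: → [2,4),[1,3); WM=0
i=1 t=5 v=4: → [5,7),[4,6); WM=3; [1,3) fires=1
i=2 t=4 v=6: → [4,6),[3,5); WM=3
i=3 t=2 v=8: → [2,4),[1,3); WM=3
i=4 t=4 v=6: → [4,6),[3,5); WM=3
i=5 t=3 v=2: → [3,5),[2,4); WM=3
i=6 t=10 v=5: → [10,12),[9,11); WM=8; [2,4) fires=3 [3,5) fires=3 [4,6) fires=3 [5,7) fires=1
i=7 t=8 v=2: → [8,10),[7,9); WM=8
i=8 t=10 v=6: → [10,12),[9,11); WM=8
i=9 t=11 v=1: → [11,13),[10,12); WM=9; [7,9) fires=1
i=10 t=9 v=2: → [9,11),[8,10); WM=9
i=11 t=12 v=2: → [12,14),[11,13); WM=10; [8,10) fires=2
i=12 t=12 v=4: → [12,14),[11,13); WM=10
i=13 t=13 v=6: → [13,15),[12,14); WM=11; [9,11) fires=3
i=14 t=17 v=6: → [17,19),[16,18); WM=15; [10,12) fires=3 [11,13) fires=3 [12,14) fires=3 [13,15) fires=1
i=15 t=18 v=4: → [18,20),[17,19); WM=16
i=16 t=8 v=5: DROP (t<16-3); WM=16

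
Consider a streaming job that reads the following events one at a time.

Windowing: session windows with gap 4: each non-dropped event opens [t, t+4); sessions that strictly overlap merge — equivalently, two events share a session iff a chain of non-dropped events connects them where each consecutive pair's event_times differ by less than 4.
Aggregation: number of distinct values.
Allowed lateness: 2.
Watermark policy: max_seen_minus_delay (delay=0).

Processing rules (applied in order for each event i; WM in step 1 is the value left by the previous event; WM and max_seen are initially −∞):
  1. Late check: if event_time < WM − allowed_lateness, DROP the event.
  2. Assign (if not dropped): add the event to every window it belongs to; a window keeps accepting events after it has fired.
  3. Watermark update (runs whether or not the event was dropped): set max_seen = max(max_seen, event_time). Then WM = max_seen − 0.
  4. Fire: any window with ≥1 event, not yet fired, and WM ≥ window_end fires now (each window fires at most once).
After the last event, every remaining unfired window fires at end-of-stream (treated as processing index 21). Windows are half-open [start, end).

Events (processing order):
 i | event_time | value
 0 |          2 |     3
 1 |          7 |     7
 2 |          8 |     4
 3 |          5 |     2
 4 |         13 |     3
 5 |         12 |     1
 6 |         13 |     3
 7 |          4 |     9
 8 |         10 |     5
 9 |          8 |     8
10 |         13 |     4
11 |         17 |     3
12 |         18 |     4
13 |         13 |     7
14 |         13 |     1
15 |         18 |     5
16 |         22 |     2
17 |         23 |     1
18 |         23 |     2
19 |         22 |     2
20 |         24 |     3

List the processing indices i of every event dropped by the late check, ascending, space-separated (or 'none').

3 7 8 9 13 14

i=0 t=2 v=3: → [2,6); WM=2
i=1 t=7 v=7: → [7,11); WM=7
i=2 t=8 v=4: → [7,12); WM=8
i=3 t=5 v=2: DROP (t<8-2); WM=8
i=4 t=13 v=3: → [13,17); WM=13
i=5 t=12 v=1: → [12,17); WM=13
i=6 t=13 v=3: → [12,17); WM=13
i=7 t=4 v=9: DROP (t<13-2); WM=13
i=8 t=10 v=5: DROP (t<13-2); WM=13
i=9 t=8 v=8: DROP (t<13-2); WM=13
i=10 t=13 v=4: → [12,17); WM=13
i=11 t=17 v=3: → [17,21); WM=17
i=12 t=18 v=4: → [17,22); WM=18
i=13 t=13 v=7: DROP (t<18-2); WM=18
i=14 t=13 v=1: DROP (t<18-2); WM=18
i=15 t=18 v=5: → [17,22); WM=18
i=16 t=22 v=2: → [22,26); WM=22
i=17 t=23 v=1: → [22,27); WM=23
i=18 t=23 v=2: → [22,27); WM=23
i=19 t=22 v=2: → [22,27); WM=23
i=20 t=24 v=3: → [22,28); WM=24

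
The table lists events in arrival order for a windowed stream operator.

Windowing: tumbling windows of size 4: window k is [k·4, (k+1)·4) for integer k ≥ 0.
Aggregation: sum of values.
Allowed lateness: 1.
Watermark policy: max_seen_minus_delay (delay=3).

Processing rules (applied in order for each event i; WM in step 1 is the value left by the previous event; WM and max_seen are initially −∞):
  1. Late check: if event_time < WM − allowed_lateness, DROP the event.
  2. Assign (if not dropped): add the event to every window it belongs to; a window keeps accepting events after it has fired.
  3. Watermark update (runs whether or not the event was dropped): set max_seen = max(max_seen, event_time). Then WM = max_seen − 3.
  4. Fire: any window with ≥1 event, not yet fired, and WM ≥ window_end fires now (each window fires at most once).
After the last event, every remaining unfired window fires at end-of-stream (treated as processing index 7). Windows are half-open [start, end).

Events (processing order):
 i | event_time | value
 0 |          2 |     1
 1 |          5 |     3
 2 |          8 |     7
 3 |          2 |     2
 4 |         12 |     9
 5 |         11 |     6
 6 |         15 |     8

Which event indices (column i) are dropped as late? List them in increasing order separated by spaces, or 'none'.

i=0 t=2 v=1: → [0,4); WM=-1
i=1 t=5 v=3: → [4,8); WM=2
i=2 t=8 v=7: → [8,12); WM=5; [0,4) fires=1
i=3 t=2 v=2: DROP (t<5-1); WM=5
i=4 t=12 v=9: → [12,16); WM=9; [4,8) fires=3
i=5 t=11 v=6: → [8,12); WM=9
i=6 t=15 v=8: → [12,16); WM=12; [8,12) fires=13

3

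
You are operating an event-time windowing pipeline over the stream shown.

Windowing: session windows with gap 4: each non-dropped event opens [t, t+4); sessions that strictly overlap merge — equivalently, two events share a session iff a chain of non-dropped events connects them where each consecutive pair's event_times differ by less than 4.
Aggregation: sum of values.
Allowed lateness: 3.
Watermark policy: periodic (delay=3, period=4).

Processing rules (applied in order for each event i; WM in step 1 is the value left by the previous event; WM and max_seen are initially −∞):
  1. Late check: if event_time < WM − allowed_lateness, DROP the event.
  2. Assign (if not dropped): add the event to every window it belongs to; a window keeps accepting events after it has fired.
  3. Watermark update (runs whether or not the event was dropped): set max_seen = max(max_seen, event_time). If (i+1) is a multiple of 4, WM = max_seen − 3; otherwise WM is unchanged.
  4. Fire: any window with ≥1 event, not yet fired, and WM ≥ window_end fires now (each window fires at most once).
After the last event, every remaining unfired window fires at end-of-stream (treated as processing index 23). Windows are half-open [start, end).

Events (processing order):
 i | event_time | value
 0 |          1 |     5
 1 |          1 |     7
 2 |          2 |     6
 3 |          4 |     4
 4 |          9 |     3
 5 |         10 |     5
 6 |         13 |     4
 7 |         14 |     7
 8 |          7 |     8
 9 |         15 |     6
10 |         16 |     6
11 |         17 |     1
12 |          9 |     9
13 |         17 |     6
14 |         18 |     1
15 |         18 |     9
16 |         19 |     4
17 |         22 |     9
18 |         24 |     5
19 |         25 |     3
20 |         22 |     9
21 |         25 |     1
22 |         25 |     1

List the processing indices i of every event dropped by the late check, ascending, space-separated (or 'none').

8 12

i=0 t=1 v=5: → [1,5); WM=−∞
i=1 t=1 v=7: → [1,5); WM=−∞
i=2 t=2 v=6: → [1,6); WM=−∞
i=3 t=4 v=4: → [1,8); WM=1
i=4 t=9 v=3: → [9,13); WM=1
i=5 t=10 v=5: → [9,14); WM=1
i=6 t=13 v=4: → [9,17); WM=1
i=7 t=14 v=7: → [9,18); WM=11
i=8 t=7 v=8: DROP (t<11-3); WM=11
i=9 t=15 v=6: → [9,19); WM=11
i=10 t=16 v=6: → [9,20); WM=11
i=11 t=17 v=1: → [9,21); WM=14
i=12 t=9 v=9: DROP (t<14-3); WM=14
i=13 t=17 v=6: → [9,21); WM=14
i=14 t=18 v=1: → [9,22); WM=14
i=15 t=18 v=9: → [9,22); WM=15
i=16 t=19 v=4: → [9,23); WM=15
i=17 t=22 v=9: → [9,26); WM=15
i=18 t=24 v=5: → [9,28); WM=15
i=19 t=25 v=3: → [9,29); WM=22
i=20 t=22 v=9: → [9,29); WM=22
i=21 t=25 v=1: → [9,29); WM=22
i=22 t=25 v=1: → [9,29); WM=22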